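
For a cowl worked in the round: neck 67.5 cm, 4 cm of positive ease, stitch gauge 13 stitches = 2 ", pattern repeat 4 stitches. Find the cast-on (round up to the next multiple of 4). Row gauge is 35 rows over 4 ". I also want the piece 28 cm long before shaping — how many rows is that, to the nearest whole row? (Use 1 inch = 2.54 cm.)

Finished = 67.5 + 4 = 71.5 cm.
71.5 cm × 1/2.54 = 28.15 inches.
13/2 = 6.5 sts per in; 28.15 × 6.5 = 182.97 sts.
Next multiple of 4 → 184.
28 cm = 11.02 inches; × 8.75 = 96.46 → 96 rows.

Cast on 184 stitches; work 96 rows.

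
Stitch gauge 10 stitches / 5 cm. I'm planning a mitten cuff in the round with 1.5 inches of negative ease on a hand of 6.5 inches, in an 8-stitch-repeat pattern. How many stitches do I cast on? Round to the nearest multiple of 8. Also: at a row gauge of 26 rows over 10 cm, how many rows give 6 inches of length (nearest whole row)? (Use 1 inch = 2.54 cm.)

Cast on 24 stitches; work 40 rows.

Finished = 6.5 − 1.5 = 5 inches.
5 inches × 2.54 = 12.70 cm.
10/5 = 2 sts per cm; 12.70 × 2 = 25.40 sts.
Nearest multiple of 8 → 24.
6 inches = 15.24 cm; × 2.6 = 39.62 → 40 rows.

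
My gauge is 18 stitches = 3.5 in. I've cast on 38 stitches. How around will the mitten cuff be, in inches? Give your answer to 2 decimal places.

18 stitches / 3.5 inch = 5.143 stitches per inch.
38 / 5.143 = 7.389 inches.

7.39 inches.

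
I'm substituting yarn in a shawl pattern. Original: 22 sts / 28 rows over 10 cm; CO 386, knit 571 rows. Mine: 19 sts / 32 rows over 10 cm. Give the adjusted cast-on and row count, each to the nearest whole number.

Cast on 333 stitches; work 653 rows.

Stitches: 386 × 19/22 = 333.36 → 333.
Rows: 571 × 32/28 = 652.57 → 653.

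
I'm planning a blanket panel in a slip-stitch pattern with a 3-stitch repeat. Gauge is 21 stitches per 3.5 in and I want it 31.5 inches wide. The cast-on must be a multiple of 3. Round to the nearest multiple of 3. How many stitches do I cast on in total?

Cast on 189 stitches.

21 / 3.5 = 6 sts per inch.
31.5 × 6 = 189.00 sts.
Nearest multiple of 3: 189.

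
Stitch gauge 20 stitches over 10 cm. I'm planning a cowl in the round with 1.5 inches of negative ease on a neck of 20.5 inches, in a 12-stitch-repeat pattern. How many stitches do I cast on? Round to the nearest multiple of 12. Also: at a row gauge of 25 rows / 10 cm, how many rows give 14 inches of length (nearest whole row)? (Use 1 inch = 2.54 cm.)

Cast on 96 stitches; work 89 rows.

Finished = 20.5 − 1.5 = 19 inches.
19 inches × 2.54 = 48.26 cm.
20/10 = 2 sts per cm; 48.26 × 2 = 96.52 sts.
Nearest multiple of 12 → 96.
14 inches = 35.56 cm; × 2.5 = 88.90 → 89 rows.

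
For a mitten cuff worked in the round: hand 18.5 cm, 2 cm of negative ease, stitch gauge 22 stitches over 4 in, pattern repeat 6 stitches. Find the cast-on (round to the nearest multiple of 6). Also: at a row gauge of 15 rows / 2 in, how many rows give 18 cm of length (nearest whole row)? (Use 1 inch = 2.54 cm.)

Cast on 36 stitches; work 53 rows.

Finished = 18.5 − 2 = 16.5 cm.
16.5 cm × 1/2.54 = 6.50 inches.
22/4 = 5.5 sts per in; 6.50 × 5.5 = 35.73 sts.
Nearest multiple of 6 → 36.
18 cm = 7.09 inches; × 7.5 = 53.15 → 53 rows.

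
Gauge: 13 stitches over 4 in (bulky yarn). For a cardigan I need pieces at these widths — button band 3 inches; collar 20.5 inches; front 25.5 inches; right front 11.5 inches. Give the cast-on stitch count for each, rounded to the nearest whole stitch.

Rate = 13/4 = 3.25 sts per in.
button band: 3 × 3.25 = 9.75 → 10.
collar: 20.5 × 3.25 = 66.62 → 67.
front: 25.5 × 3.25 = 82.88 → 83.
right front: 11.5 × 3.25 = 37.38 → 37.

button band 10; collar 67; front 83; right front 37.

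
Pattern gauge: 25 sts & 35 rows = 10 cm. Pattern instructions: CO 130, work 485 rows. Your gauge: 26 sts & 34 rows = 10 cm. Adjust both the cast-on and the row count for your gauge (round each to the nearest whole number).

Stitches: 130 × 26/25 = 135.20 → 135.
Rows: 485 × 34/35 = 471.14 → 471.

Cast on 135 stitches; work 471 rows.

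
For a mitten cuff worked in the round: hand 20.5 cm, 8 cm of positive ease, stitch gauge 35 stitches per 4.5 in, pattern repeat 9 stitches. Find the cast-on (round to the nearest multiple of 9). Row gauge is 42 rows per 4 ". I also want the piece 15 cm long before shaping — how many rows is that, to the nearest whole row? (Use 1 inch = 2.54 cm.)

Cast on 90 stitches; work 62 rows.

Finished = 20.5 + 8 = 28.5 cm.
28.5 cm × 1/2.54 = 11.22 inches.
35/4.5 = 7.778 sts per in; 11.22 × 7.778 = 87.27 sts.
Nearest multiple of 9 → 90.
15 cm = 5.91 inches; × 10.5 = 62.01 → 62 rows.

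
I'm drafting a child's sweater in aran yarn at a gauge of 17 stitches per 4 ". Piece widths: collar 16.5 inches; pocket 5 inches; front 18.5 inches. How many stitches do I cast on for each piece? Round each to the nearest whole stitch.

collar 70; pocket 21; front 79.

Rate = 17/4 = 4.25 sts per in.
collar: 16.5 × 4.25 = 70.12 → 70.
pocket: 5 × 4.25 = 21.25 → 21.
front: 18.5 × 4.25 = 78.62 → 79.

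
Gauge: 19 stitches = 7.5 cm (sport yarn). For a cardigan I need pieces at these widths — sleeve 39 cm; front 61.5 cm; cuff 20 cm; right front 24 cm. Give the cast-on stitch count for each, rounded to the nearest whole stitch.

sleeve 99; front 156; cuff 51; right front 61.

Rate = 19/7.5 = 2.533 sts per cm.
sleeve: 39 × 2.533 = 98.80 → 99.
front: 61.5 × 2.533 = 155.80 → 156.
cuff: 20 × 2.533 = 50.67 → 51.
right front: 24 × 2.533 = 60.80 → 61.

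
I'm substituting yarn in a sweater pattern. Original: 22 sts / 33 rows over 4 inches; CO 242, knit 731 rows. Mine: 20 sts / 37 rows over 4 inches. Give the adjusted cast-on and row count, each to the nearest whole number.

Stitches: 242 × 20/22 = 220.00 → 220.
Rows: 731 × 37/33 = 819.61 → 820.

Cast on 220 stitches; work 820 rows.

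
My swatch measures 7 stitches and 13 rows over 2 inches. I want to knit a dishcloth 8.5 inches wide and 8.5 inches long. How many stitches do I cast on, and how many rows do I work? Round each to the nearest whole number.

Stitch gauge = 7/2 = 3.5 sts/in; 8.5 × 3.5 = 29.75 → 30 sts.
Row gauge = 13/2 = 6.5 rows/in; 8.5 × 6.5 = 55.25 → 55 rows.

Cast on 30 stitches and work 55 rows.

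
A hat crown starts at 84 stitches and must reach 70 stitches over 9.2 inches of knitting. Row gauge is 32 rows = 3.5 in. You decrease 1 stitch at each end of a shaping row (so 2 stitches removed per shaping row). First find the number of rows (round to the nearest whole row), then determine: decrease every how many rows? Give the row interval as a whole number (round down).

Decrease every 12th row.

Rows = 9.2 × 9.143 = 84.1 → 84 rows.
Stitches to remove: 14 → 7 shaping rows (at 2 st each).
84 / 7 = 12.00 → every 12 rows.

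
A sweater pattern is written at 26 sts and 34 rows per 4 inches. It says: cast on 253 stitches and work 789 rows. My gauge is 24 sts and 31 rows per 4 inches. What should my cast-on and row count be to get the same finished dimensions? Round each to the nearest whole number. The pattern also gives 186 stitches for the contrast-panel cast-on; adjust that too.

Cast on 234 stitches; work 719 rows; contrast-panel cast-on 172 stitches.

Stitches: 253 × 24/26 = 233.54 → 234.
Rows: 789 × 31/34 = 719.38 → 719.
contrast-panel cast-on: 186 × 24/26 = 171.69 → 172.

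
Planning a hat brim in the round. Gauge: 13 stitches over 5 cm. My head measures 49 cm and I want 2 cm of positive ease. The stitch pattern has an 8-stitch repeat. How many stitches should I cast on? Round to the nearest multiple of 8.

136 stitches.

Finished = 49 + 2 = 51 cm.
13 / 5 = 2.6 sts/cm.
51 × 2.6 = 132.60 sts.
Nearest multiple of 8: 136.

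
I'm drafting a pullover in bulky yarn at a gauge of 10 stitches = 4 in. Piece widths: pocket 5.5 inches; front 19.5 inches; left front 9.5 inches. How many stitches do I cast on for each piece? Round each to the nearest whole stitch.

pocket 14; front 49; left front 24.

Rate = 10/4 = 2.5 sts per in.
pocket: 5.5 × 2.5 = 13.75 → 14.
front: 19.5 × 2.5 = 48.75 → 49.
left front: 9.5 × 2.5 = 23.75 → 24.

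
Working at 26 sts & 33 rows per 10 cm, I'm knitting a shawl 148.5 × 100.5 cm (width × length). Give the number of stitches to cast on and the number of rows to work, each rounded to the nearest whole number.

Cast on 386 stitches and work 332 rows.

Stitch gauge = 26/10 = 2.6 sts/cm; 148.5 × 2.6 = 386.10 → 386 sts.
Row gauge = 33/10 = 3.3 rows/cm; 100.5 × 3.3 = 331.65 → 332 rows.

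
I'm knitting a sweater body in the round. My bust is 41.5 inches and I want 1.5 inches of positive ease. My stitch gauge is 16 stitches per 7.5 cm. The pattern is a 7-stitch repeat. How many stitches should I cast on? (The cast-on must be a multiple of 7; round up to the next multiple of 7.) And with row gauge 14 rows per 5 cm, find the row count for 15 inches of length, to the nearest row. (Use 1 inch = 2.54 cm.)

Finished = 41.5 + 1.5 = 43 inches.
43 inches × 2.54 = 109.22 cm.
16/7.5 = 2.133 sts per cm; 109.22 × 2.133 = 233.00 sts.
Next multiple of 7 → 238.
15 inches = 38.10 cm; × 2.8 = 106.68 → 107 rows.

Cast on 238 stitches; work 107 rows.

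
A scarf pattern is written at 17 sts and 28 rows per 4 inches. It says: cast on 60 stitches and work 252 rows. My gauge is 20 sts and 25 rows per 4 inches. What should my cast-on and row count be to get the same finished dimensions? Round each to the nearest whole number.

Stitches: 60 × 20/17 = 70.59 → 71.
Rows: 252 × 25/28 = 225.00 → 225.

Cast on 71 stitches; work 225 rows.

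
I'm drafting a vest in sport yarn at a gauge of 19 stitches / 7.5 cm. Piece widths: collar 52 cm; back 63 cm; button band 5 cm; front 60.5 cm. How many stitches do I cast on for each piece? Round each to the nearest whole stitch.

Rate = 19/7.5 = 2.533 sts per cm.
collar: 52 × 2.533 = 131.73 → 132.
back: 63 × 2.533 = 159.60 → 160.
button band: 5 × 2.533 = 12.67 → 13.
front: 60.5 × 2.533 = 153.27 → 153.

collar 132; back 160; button band 13; front 153.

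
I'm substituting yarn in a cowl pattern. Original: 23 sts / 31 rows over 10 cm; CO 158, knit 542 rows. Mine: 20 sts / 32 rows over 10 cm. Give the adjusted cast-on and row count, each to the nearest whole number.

Cast on 137 stitches; work 559 rows.

Stitches: 158 × 20/23 = 137.39 → 137.
Rows: 542 × 32/31 = 559.48 → 559.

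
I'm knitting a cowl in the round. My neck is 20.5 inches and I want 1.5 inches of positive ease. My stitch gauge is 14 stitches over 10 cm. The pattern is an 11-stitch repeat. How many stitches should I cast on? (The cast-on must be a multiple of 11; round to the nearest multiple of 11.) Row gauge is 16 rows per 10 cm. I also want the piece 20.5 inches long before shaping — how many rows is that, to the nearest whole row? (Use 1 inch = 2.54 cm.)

Cast on 77 stitches; work 83 rows.

Finished = 20.5 + 1.5 = 22 inches.
22 inches × 2.54 = 55.88 cm.
14/10 = 1.4 sts per cm; 55.88 × 1.4 = 78.23 sts.
Nearest multiple of 11 → 77.
20.5 inches = 52.07 cm; × 1.6 = 83.31 → 83 rows.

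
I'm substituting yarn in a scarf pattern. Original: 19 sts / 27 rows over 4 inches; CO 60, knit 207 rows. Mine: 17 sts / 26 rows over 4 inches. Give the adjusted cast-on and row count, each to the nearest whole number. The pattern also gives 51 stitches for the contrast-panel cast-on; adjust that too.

Stitches: 60 × 17/19 = 53.68 → 54.
Rows: 207 × 26/27 = 199.33 → 199.
contrast-panel cast-on: 51 × 17/19 = 45.63 → 46.

Cast on 54 stitches; work 199 rows; contrast-panel cast-on 46 stitches.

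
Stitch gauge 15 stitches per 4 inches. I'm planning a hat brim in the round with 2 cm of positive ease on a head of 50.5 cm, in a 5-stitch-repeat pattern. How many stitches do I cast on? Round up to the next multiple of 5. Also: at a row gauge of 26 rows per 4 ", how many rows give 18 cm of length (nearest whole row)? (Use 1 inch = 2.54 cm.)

Finished = 50.5 + 2 = 52.5 cm.
52.5 cm × 1/2.54 = 20.67 inches.
15/4 = 3.75 sts per in; 20.67 × 3.75 = 77.51 sts.
Next multiple of 5 → 80.
18 cm = 7.09 inches; × 6.5 = 46.06 → 46 rows.

Cast on 80 stitches; work 46 rows.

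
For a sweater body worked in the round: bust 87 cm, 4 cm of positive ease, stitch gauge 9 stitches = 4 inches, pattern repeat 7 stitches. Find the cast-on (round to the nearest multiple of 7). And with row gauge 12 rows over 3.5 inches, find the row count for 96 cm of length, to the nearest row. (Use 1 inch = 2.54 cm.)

Cast on 84 stitches; work 130 rows.

Finished = 87 + 4 = 91 cm.
91 cm × 1/2.54 = 35.83 inches.
9/4 = 2.25 sts per in; 35.83 × 2.25 = 80.61 sts.
Nearest multiple of 7 → 84.
96 cm = 37.80 inches; × 3.429 = 129.58 → 130 rows.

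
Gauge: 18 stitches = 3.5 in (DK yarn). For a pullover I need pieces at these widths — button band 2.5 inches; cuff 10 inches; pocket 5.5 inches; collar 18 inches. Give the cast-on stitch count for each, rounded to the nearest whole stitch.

button band 13; cuff 51; pocket 28; collar 93.

Rate = 18/3.5 = 5.143 sts per in.
button band: 2.5 × 5.143 = 12.86 → 13.
cuff: 10 × 5.143 = 51.43 → 51.
pocket: 5.5 × 5.143 = 28.29 → 28.
collar: 18 × 5.143 = 92.57 → 93.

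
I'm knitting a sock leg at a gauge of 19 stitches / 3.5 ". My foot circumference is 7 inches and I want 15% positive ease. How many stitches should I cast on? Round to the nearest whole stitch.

Finished = 7 × 1.15 = 8.05 in.
19 / 3.5 = 5.429 sts per inch.
8.05 × 5.429 = 43.70 sts.
→ 44 sts.

CO 44 sts.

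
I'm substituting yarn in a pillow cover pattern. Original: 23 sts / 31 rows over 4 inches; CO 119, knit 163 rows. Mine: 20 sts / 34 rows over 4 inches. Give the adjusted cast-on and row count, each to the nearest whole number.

Stitches: 119 × 20/23 = 103.48 → 103.
Rows: 163 × 34/31 = 178.77 → 179.

Cast on 103 stitches; work 179 rows.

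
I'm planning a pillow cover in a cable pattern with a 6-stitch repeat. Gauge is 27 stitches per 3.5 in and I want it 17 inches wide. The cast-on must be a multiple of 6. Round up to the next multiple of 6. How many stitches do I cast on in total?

Cast on 132 stitches.

27 / 3.5 = 7.714 sts per inch.
17 × 7.714 = 131.14 sts.
Next multiple of 6: 132.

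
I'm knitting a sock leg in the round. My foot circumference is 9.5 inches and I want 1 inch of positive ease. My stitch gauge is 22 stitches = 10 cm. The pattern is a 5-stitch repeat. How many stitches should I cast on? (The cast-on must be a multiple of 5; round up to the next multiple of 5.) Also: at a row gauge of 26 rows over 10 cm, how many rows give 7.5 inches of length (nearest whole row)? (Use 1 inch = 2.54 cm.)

Finished = 9.5 + 1 = 10.5 inches.
10.5 inches × 2.54 = 26.67 cm.
22/10 = 2.2 sts per cm; 26.67 × 2.2 = 58.67 sts.
Next multiple of 5 → 60.
7.5 inches = 19.05 cm; × 2.6 = 49.53 → 50 rows.

Cast on 60 stitches; work 50 rows.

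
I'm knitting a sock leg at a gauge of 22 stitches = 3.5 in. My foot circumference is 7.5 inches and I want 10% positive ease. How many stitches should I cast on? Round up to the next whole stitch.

52 stitches.

Finished = 7.5 × 1.10 = 8.25 in.
22 / 3.5 = 6.286 sts per inch.
8.25 × 6.286 = 51.86 sts.
→ 52 sts.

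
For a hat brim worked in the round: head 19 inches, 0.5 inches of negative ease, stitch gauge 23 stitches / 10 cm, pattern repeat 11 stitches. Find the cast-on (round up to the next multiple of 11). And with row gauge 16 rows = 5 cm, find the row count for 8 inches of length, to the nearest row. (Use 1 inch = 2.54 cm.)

Finished = 19 − 0.5 = 18.5 inches.
18.5 inches × 2.54 = 46.99 cm.
23/10 = 2.3 sts per cm; 46.99 × 2.3 = 108.08 sts.
Next multiple of 11 → 110.
8 inches = 20.32 cm; × 3.2 = 65.02 → 65 rows.

Cast on 110 stitches; work 65 rows.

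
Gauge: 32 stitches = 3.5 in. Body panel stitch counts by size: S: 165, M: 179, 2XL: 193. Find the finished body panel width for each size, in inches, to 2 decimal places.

S 18.05 inches; M 19.58 inches; 2XL 21.11 inches.

32/3.5 = 9.143 sts per in.
S: 165 / 9.143 = 18.047 → 18.05 in.
M: 179 / 9.143 = 19.578 → 19.58 in.
2XL: 193 / 9.143 = 21.109 → 21.11 in.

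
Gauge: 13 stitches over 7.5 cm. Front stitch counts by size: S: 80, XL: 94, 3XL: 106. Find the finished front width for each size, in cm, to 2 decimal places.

13/7.5 = 1.733 sts per cm.
S: 80 / 1.733 = 46.154 → 46.15 cm.
XL: 94 / 1.733 = 54.231 → 54.23 cm.
3XL: 106 / 1.733 = 61.154 → 61.15 cm.

S 46.15 cm; XL 54.23 cm; 3XL 61.15 cm.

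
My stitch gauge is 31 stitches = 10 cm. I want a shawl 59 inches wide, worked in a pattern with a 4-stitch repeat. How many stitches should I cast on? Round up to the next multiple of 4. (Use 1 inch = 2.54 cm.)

468 stitches.

59 in = 59 × 2.54 = 149.86 cm.
31 / 10 = 3.1 sts/cm.
149.86 × 3.1 = 464.57 sts.
→ 468.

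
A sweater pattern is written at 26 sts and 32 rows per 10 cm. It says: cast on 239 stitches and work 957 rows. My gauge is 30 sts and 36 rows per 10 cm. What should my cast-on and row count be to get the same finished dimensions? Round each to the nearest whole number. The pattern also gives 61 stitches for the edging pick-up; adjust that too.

Cast on 276 stitches; work 1077 rows; edging pick-up 70 stitches.

Stitches: 239 × 30/26 = 275.77 → 276.
Rows: 957 × 36/32 = 1076.62 → 1077.
edging pick-up: 61 × 30/26 = 70.38 → 70.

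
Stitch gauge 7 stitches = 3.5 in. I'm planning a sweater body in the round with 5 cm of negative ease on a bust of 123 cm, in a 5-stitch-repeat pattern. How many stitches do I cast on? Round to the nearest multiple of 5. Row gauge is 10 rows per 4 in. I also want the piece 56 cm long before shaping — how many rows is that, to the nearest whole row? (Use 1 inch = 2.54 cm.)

Cast on 95 stitches; work 55 rows.

Finished = 123 − 5 = 118 cm.
118 cm × 1/2.54 = 46.46 inches.
7/3.5 = 2 sts per in; 46.46 × 2 = 92.91 sts.
Nearest multiple of 5 → 95.
56 cm = 22.05 inches; × 2.5 = 55.12 → 55 rows.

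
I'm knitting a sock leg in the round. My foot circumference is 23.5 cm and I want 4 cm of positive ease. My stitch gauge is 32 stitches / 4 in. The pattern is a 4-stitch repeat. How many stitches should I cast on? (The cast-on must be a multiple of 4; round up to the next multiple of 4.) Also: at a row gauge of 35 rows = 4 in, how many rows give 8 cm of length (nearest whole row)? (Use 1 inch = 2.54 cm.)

Cast on 88 stitches; work 28 rows.

Finished = 23.5 + 4 = 27.5 cm.
27.5 cm × 1/2.54 = 10.83 inches.
32/4 = 8 sts per in; 10.83 × 8 = 86.61 sts.
Next multiple of 4 → 88.
8 cm = 3.15 inches; × 8.75 = 27.56 → 28 rows.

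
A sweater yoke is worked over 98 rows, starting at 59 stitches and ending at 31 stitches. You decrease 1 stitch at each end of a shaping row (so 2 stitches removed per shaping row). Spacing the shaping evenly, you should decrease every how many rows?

Stitches to remove: |31 − 59| = 28.
Shaping rows needed: 28 / 2 = 14.
98 rows / 14 = every 7 rows.

Decrease every 7th row.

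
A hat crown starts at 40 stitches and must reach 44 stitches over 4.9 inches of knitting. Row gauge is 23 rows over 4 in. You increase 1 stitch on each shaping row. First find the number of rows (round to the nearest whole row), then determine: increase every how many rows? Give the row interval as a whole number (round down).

Rows = 4.9 × 5.75 = 28.2 → 28 rows.
Stitches to add: 4 → 4 shaping rows (at 1 st each).
28 / 4 = 7.00 → every 7 rows.

Increase every 7th row.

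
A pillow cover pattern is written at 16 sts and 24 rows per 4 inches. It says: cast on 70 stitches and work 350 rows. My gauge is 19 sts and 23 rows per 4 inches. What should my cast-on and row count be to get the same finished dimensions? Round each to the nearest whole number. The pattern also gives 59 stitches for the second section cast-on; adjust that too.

Cast on 83 stitches; work 335 rows; second section cast-on 70 stitches.

Stitches: 70 × 19/16 = 83.12 → 83.
Rows: 350 × 23/24 = 335.42 → 335.
second section cast-on: 59 × 19/16 = 70.06 → 70.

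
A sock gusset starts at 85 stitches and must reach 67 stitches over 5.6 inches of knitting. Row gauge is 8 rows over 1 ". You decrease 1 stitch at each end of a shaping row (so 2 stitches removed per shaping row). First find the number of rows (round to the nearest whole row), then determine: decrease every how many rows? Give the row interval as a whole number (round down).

Rows = 5.6 × 8 = 44.8 → 45 rows.
Stitches to remove: 18 → 9 shaping rows (at 2 st each).
45 / 9 = 5.00 → every 5 rows.

Decrease every 5th row.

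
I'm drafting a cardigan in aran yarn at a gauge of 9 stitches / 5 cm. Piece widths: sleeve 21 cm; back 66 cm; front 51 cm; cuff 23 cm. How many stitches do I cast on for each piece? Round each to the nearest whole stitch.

Rate = 9/5 = 1.8 sts per cm.
sleeve: 21 × 1.8 = 37.80 → 38.
back: 66 × 1.8 = 118.80 → 119.
front: 51 × 1.8 = 91.80 → 92.
cuff: 23 × 1.8 = 41.40 → 41.

sleeve 38; back 119; front 92; cuff 41.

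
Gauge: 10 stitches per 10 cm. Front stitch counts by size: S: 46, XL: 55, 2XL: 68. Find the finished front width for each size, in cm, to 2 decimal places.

S 46.00 cm; XL 55.00 cm; 2XL 68.00 cm.

10/10 = 1 sts per cm.
S: 46 / 1 = 46.000 → 46.00 cm.
XL: 55 / 1 = 55.000 → 55.00 cm.
2XL: 68 / 1 = 68.000 → 68.00 cm.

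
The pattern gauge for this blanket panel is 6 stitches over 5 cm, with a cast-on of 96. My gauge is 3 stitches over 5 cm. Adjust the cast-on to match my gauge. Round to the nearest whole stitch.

Cast on 48 stitches.

Scale factor = 3 / 6 = 0.500.
96 × 3 / 6 = 48.00 sts.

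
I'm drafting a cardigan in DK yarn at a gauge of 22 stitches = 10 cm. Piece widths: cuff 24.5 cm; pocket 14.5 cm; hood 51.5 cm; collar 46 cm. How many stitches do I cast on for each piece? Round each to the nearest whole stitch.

Rate = 22/10 = 2.2 sts per cm.
cuff: 24.5 × 2.2 = 53.90 → 54.
pocket: 14.5 × 2.2 = 31.90 → 32.
hood: 51.5 × 2.2 = 113.30 → 113.
collar: 46 × 2.2 = 101.20 → 101.

cuff 54; pocket 32; hood 113; collar 101.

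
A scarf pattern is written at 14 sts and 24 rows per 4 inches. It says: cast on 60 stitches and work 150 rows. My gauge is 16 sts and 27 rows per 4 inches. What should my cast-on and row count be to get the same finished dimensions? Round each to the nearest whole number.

Cast on 69 stitches; work 169 rows.

Stitches: 60 × 16/14 = 68.57 → 69.
Rows: 150 × 27/24 = 168.75 → 169.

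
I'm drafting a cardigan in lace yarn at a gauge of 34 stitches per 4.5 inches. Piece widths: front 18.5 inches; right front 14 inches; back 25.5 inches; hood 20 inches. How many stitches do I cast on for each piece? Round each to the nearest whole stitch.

Rate = 34/4.5 = 7.556 sts per in.
front: 18.5 × 7.556 = 139.78 → 140.
right front: 14 × 7.556 = 105.78 → 106.
back: 25.5 × 7.556 = 192.67 → 193.
hood: 20 × 7.556 = 151.11 → 151.

front 140; right front 106; back 193; hood 151.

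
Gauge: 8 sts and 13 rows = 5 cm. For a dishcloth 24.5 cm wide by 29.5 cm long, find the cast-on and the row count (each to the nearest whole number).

Cast on 39 stitches and work 77 rows.

Stitch gauge = 8/5 = 1.6 sts/cm; 24.5 × 1.6 = 39.20 → 39 sts.
Row gauge = 13/5 = 2.6 rows/cm; 29.5 × 2.6 = 76.70 → 77 rows.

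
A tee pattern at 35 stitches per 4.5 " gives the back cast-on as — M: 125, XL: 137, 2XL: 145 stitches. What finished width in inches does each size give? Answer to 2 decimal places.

M 16.07 inches; XL 17.61 inches; 2XL 18.64 inches.

35/4.5 = 7.778 sts per in.
M: 125 / 7.778 = 16.071 → 16.07 in.
XL: 137 / 7.778 = 17.614 → 17.61 in.
2XL: 145 / 7.778 = 18.643 → 18.64 in.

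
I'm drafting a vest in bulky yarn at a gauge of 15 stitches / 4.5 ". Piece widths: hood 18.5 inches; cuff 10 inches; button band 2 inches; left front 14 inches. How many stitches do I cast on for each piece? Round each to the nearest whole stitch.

hood 62; cuff 33; button band 7; left front 47.

Rate = 15/4.5 = 3.333 sts per in.
hood: 18.5 × 3.333 = 61.67 → 62.
cuff: 10 × 3.333 = 33.33 → 33.
button band: 2 × 3.333 = 6.67 → 7.
left front: 14 × 3.333 = 46.67 → 47.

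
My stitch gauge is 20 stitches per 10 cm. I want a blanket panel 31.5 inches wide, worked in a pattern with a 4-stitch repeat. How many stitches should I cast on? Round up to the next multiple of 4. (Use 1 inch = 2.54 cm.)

CO 164 sts.

31.5 in = 31.5 × 2.54 = 80.01 cm.
20 / 10 = 2 sts/cm.
80.01 × 2 = 160.02 sts.
→ 164.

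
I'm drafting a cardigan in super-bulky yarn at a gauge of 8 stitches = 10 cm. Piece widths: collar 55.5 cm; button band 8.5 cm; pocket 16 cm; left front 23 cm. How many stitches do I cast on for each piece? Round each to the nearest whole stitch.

Rate = 8/10 = 0.8 sts per cm.
collar: 55.5 × 0.8 = 44.40 → 44.
button band: 8.5 × 0.8 = 6.80 → 7.
pocket: 16 × 0.8 = 12.80 → 13.
left front: 23 × 0.8 = 18.40 → 18.

collar 44; button band 7; pocket 13; left front 18.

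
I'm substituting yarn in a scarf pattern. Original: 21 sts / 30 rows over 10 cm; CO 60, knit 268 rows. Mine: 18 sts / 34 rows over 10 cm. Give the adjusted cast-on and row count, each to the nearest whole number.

Cast on 51 stitches; work 304 rows.

Stitches: 60 × 18/21 = 51.43 → 51.
Rows: 268 × 34/30 = 303.73 → 304.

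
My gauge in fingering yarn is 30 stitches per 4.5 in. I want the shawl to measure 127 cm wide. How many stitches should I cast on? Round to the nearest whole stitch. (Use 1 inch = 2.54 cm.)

333 stitches.

127 cm = 50.00 in.
30 stitches / 4.5 in = 6.667 stitches per inch.
50.00 × 6.667 = 333.33 stitches.
Round to nearest → 333.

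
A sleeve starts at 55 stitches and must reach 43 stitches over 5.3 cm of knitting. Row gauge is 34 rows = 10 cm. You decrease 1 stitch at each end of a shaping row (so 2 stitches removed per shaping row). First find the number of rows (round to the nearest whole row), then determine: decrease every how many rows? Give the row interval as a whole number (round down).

Rows = 5.3 × 3.4 = 18.0 → 18 rows.
Stitches to remove: 12 → 6 shaping rows (at 2 st each).
18 / 6 = 3.00 → every 3 rows.

Decrease every 3rd row.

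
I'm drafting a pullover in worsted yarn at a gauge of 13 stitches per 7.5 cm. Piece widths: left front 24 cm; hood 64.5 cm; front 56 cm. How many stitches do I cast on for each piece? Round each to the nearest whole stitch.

left front 42; hood 112; front 97.

Rate = 13/7.5 = 1.733 sts per cm.
left front: 24 × 1.733 = 41.60 → 42.
hood: 64.5 × 1.733 = 111.80 → 112.
front: 56 × 1.733 = 97.07 → 97.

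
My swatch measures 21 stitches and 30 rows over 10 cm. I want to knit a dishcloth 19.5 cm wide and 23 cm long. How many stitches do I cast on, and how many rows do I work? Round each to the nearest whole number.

Stitch gauge = 21/10 = 2.1 sts/cm; 19.5 × 2.1 = 40.95 → 41 sts.
Row gauge = 30/10 = 3 rows/cm; 23 × 3 = 69.00 → 69 rows.

Cast on 41 stitches and work 69 rows.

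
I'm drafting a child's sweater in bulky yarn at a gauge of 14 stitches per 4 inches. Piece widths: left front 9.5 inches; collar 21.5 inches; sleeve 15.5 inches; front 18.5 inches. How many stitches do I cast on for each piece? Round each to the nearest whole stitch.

left front 33; collar 75; sleeve 54; front 65.

Rate = 14/4 = 3.5 sts per in.
left front: 9.5 × 3.5 = 33.25 → 33.
collar: 21.5 × 3.5 = 75.25 → 75.
sleeve: 15.5 × 3.5 = 54.25 → 54.
front: 18.5 × 3.5 = 64.75 → 65.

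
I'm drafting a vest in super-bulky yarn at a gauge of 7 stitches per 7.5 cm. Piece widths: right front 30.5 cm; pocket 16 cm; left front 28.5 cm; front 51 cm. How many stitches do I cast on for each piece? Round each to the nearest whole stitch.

Rate = 7/7.5 = 0.933 sts per cm.
right front: 30.5 × 0.933 = 28.47 → 28.
pocket: 16 × 0.933 = 14.93 → 15.
left front: 28.5 × 0.933 = 26.60 → 27.
front: 51 × 0.933 = 47.60 → 48.

right front 28; pocket 15; left front 27; front 48.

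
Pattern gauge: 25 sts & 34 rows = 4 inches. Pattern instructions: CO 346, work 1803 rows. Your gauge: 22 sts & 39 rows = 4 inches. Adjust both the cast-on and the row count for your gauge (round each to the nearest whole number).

Cast on 304 stitches; work 2068 rows.

Stitches: 346 × 22/25 = 304.48 → 304.
Rows: 1803 × 39/34 = 2068.15 → 2068.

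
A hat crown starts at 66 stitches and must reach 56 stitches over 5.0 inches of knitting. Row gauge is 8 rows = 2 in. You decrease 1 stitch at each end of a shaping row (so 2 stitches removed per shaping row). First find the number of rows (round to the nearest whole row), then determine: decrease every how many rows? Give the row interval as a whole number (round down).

Decrease every 4th row.

Rows = 5.0 × 4 = 20.0 → 20 rows.
Stitches to remove: 10 → 5 shaping rows (at 2 st each).
20 / 5 = 4.00 → every 4 rows.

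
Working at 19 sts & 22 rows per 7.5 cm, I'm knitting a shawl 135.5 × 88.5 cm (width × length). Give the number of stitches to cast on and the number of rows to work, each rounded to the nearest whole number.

Cast on 343 stitches and work 260 rows.

Stitch gauge = 19/7.5 = 2.533 sts/cm; 135.5 × 2.533 = 343.27 → 343 sts.
Row gauge = 22/7.5 = 2.933 rows/cm; 88.5 × 2.933 = 259.60 → 260 rows.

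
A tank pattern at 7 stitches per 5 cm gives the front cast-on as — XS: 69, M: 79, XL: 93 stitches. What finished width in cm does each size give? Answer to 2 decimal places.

XS 49.29 cm; M 56.43 cm; XL 66.43 cm.

7/5 = 1.4 sts per cm.
XS: 69 / 1.4 = 49.286 → 49.29 cm.
M: 79 / 1.4 = 56.429 → 56.43 cm.
XL: 93 / 1.4 = 66.429 → 66.43 cm.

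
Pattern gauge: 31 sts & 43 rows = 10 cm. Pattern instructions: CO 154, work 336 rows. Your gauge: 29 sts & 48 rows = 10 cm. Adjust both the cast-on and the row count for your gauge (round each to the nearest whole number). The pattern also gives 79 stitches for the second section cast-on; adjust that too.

Cast on 144 stitches; work 375 rows; second section cast-on 74 stitches.

Stitches: 154 × 29/31 = 144.06 → 144.
Rows: 336 × 48/43 = 375.07 → 375.
second section cast-on: 79 × 29/31 = 73.90 → 74.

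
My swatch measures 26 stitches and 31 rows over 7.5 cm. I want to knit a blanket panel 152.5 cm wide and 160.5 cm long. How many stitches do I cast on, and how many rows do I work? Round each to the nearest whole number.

Stitch gauge = 26/7.5 = 3.467 sts/cm; 152.5 × 3.467 = 528.67 → 529 sts.
Row gauge = 31/7.5 = 4.133 rows/cm; 160.5 × 4.133 = 663.40 → 663 rows.

Cast on 529 stitches and work 663 rows.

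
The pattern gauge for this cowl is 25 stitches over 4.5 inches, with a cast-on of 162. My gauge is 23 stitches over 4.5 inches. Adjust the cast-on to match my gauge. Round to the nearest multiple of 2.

CO 150 sts.

Scale factor = 23 / 25 = 0.920.
162 × 23 / 25 = 149.04 sts.
→ 150 sts.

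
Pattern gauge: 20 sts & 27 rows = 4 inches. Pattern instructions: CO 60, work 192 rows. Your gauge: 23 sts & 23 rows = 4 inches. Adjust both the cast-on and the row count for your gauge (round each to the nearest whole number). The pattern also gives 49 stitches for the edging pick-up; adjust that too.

Cast on 69 stitches; work 164 rows; edging pick-up 56 stitches.

Stitches: 60 × 23/20 = 69.00 → 69.
Rows: 192 × 23/27 = 163.56 → 164.
edging pick-up: 49 × 23/20 = 56.35 → 56.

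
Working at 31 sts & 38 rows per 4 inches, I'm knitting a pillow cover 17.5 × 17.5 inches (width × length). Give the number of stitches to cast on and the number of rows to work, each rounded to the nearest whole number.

Cast on 136 stitches and work 166 rows.

Stitch gauge = 31/4 = 7.75 sts/in; 17.5 × 7.75 = 135.62 → 136 sts.
Row gauge = 38/4 = 9.5 rows/in; 17.5 × 9.5 = 166.25 → 166 rows.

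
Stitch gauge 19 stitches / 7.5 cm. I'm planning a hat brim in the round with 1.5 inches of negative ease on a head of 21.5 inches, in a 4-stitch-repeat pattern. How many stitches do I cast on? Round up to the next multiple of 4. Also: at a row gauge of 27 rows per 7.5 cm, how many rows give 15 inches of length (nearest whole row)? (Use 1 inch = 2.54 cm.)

Finished = 21.5 − 1.5 = 20 inches.
20 inches × 2.54 = 50.80 cm.
19/7.5 = 2.533 sts per cm; 50.80 × 2.533 = 128.69 sts.
Next multiple of 4 → 132.
15 inches = 38.10 cm; × 3.6 = 137.16 → 137 rows.

Cast on 132 stitches; work 137 rows.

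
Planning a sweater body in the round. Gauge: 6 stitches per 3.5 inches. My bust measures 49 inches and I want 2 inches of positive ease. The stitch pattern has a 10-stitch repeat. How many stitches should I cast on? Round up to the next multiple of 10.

Finished = 49 + 2 = 51 inches.
6 / 3.5 = 1.714 sts/in.
51 × 1.714 = 87.43 sts.
Next multiple of 10: 90.

Cast on 90 stitches.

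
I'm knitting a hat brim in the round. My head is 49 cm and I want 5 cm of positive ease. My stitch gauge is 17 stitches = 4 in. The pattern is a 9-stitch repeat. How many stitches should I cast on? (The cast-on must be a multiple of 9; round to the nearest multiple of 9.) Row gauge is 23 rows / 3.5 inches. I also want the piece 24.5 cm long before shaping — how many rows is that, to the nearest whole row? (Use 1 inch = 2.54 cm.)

Finished = 49 + 5 = 54 cm.
54 cm × 1/2.54 = 21.26 inches.
17/4 = 4.25 sts per in; 21.26 × 4.25 = 90.35 sts.
Nearest multiple of 9 → 90.
24.5 cm = 9.65 inches; × 6.571 = 63.39 → 63 rows.

Cast on 90 stitches; work 63 rows.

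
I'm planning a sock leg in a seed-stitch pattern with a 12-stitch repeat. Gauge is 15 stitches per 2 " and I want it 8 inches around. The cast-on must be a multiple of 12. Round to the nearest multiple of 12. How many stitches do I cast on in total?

15 / 2 = 7.5 sts per inch.
8 × 7.5 = 60.00 sts.
Nearest multiple of 12: 60.

Cast on 60 stitches.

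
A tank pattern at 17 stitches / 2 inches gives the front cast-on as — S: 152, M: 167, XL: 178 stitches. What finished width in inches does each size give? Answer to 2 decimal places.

S 17.88 inches; M 19.65 inches; XL 20.94 inches.

17/2 = 8.5 sts per in.
S: 152 / 8.5 = 17.882 → 17.88 in.
M: 167 / 8.5 = 19.647 → 19.65 in.
XL: 178 / 8.5 = 20.941 → 20.94 in.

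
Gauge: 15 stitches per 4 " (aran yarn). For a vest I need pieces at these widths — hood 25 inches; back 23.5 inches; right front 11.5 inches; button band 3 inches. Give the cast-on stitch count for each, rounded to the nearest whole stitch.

Rate = 15/4 = 3.75 sts per in.
hood: 25 × 3.75 = 93.75 → 94.
back: 23.5 × 3.75 = 88.12 → 88.
right front: 11.5 × 3.75 = 43.12 → 43.
button band: 3 × 3.75 = 11.25 → 11.

hood 94; back 88; right front 43; button band 11.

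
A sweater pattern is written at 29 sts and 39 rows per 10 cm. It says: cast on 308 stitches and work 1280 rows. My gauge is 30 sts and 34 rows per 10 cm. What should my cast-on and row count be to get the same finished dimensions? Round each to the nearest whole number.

Stitches: 308 × 30/29 = 318.62 → 319.
Rows: 1280 × 34/39 = 1115.90 → 1116.

Cast on 319 stitches; work 1116 rows.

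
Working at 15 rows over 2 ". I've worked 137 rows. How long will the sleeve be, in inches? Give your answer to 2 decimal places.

15 rows / 2 inch = 7.5 rows per inch.
137 / 7.5 = 18.267 inches.

18.27 inches.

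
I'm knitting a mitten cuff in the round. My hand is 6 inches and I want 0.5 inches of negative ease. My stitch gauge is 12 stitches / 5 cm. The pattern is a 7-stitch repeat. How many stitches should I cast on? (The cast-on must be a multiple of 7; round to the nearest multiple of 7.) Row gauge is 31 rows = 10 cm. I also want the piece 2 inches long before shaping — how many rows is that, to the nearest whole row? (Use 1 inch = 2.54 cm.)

Finished = 6 − 0.5 = 5.5 inches.
5.5 inches × 2.54 = 13.97 cm.
12/5 = 2.4 sts per cm; 13.97 × 2.4 = 33.53 sts.
Nearest multiple of 7 → 35.
2 inches = 5.08 cm; × 3.1 = 15.75 → 16 rows.

Cast on 35 stitches; work 16 rows.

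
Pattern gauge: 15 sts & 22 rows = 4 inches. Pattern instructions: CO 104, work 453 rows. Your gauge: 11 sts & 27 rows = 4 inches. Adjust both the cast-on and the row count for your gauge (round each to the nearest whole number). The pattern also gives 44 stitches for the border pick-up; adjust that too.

Cast on 76 stitches; work 556 rows; border pick-up 32 stitches.

Stitches: 104 × 11/15 = 76.27 → 76.
Rows: 453 × 27/22 = 555.95 → 556.
border pick-up: 44 × 11/15 = 32.27 → 32.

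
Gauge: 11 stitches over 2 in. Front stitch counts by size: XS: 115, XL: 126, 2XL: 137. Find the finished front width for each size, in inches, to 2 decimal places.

XS 20.91 inches; XL 22.91 inches; 2XL 24.91 inches.

11/2 = 5.5 sts per in.
XS: 115 / 5.5 = 20.909 → 20.91 in.
XL: 126 / 5.5 = 22.909 → 22.91 in.
2XL: 137 / 5.5 = 24.909 → 24.91 in.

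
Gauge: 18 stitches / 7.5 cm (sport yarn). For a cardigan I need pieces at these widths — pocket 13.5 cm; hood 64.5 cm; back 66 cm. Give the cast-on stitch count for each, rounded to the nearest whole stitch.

Rate = 18/7.5 = 2.4 sts per cm.
pocket: 13.5 × 2.4 = 32.40 → 32.
hood: 64.5 × 2.4 = 154.80 → 155.
back: 66 × 2.4 = 158.40 → 158.

pocket 32; hood 155; back 158.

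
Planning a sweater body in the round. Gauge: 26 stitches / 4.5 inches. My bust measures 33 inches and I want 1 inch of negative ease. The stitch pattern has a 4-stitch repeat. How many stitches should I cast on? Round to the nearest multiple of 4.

184 stitches.

Finished = 33 − 1 = 32 inches.
26 / 4.5 = 5.778 sts/in.
32 × 5.778 = 184.89 sts.
Nearest multiple of 4: 184.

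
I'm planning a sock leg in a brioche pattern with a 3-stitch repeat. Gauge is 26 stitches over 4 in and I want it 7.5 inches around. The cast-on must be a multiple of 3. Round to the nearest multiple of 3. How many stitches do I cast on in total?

26 / 4 = 6.5 sts per inch.
7.5 × 6.5 = 48.75 sts.
Nearest multiple of 3: 48.

Cast on 48 stitches.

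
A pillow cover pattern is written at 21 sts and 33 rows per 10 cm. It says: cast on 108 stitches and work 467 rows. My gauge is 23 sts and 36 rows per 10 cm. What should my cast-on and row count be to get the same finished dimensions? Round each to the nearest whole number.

Stitches: 108 × 23/21 = 118.29 → 118.
Rows: 467 × 36/33 = 509.45 → 509.

Cast on 118 stitches; work 509 rows.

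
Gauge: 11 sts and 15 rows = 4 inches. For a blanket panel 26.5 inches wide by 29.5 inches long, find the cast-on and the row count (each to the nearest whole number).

Cast on 73 stitches and work 111 rows.

Stitch gauge = 11/4 = 2.75 sts/in; 26.5 × 2.75 = 72.88 → 73 sts.
Row gauge = 15/4 = 3.75 rows/in; 29.5 × 3.75 = 110.62 → 111 rows.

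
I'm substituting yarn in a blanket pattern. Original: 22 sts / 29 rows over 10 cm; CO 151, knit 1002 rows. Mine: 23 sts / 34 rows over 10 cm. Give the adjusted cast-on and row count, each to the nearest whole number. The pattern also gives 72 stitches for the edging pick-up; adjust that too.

Stitches: 151 × 23/22 = 157.86 → 158.
Rows: 1002 × 34/29 = 1174.76 → 1175.
edging pick-up: 72 × 23/22 = 75.27 → 75.

Cast on 158 stitches; work 1175 rows; edging pick-up 75 stitches.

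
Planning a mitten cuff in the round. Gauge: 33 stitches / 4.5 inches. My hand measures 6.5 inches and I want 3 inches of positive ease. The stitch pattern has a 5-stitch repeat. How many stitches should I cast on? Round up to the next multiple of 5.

Finished = 6.5 + 3 = 9.5 inches.
33 / 4.5 = 7.333 sts/in.
9.5 × 7.333 = 69.67 sts.
Next multiple of 5: 70.

70 stitches.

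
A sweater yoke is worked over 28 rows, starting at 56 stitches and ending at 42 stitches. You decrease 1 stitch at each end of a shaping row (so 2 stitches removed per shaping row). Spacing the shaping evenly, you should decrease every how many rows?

Stitches to remove: |42 − 56| = 14.
Shaping rows needed: 14 / 2 = 7.
28 rows / 7 = every 4 rows.

Decrease every 4th row.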